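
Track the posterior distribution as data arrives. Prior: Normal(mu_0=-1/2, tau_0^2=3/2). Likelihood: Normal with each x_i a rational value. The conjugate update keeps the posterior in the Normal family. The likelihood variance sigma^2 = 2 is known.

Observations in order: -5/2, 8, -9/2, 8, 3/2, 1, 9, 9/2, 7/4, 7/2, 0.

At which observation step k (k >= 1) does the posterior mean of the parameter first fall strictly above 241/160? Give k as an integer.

obs 1: x=-5/2 → posterior Normal(-19/14, 6/7)
obs 2: x=8 → posterior Normal(29/20, 3/5)
obs 3: x=-9/2 → posterior Normal(1/13, 6/13)
obs 4: x=8 → posterior Normal(25/16, 3/8)
obs 5: x=3/2 → posterior Normal(59/38, 6/19)
obs 6: x=1 → posterior Normal(65/44, 3/11)
obs 7: x=9 → posterior Normal(119/50, 6/25)
obs 8: x=9/2 → posterior Normal(73/28, 3/14)
obs 9: x=7/4 → posterior Normal(313/124, 6/31)
obs 10: x=7/2 → posterior Normal(355/136, 3/17)
obs 11: x=0 → posterior Normal(355/148, 6/37)

k = 4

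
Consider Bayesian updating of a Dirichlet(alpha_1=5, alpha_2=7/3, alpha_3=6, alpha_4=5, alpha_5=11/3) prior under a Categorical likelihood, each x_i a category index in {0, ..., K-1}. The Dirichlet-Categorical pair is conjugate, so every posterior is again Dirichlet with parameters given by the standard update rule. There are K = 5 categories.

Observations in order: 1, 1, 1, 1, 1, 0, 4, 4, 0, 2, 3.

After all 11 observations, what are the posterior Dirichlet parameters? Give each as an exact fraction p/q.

alpha_1=7, alpha_2=22/3, alpha_3=7, alpha_4=6, alpha_5=17/3

obs 1: x=1 → posterior Dirichlet(5, 10/3, 6, 5, 11/3)
obs 2: x=1 → posterior Dirichlet(5, 13/3, 6, 5, 11/3)
obs 3: x=1 → posterior Dirichlet(5, 16/3, 6, 5, 11/3)
obs 4: x=1 → posterior Dirichlet(5, 19/3, 6, 5, 11/3)
obs 5: x=1 → posterior Dirichlet(5, 22/3, 6, 5, 11/3)
obs 6: x=0 → posterior Dirichlet(6, 22/3, 6, 5, 11/3)
obs 7: x=4 → posterior Dirichlet(6, 22/3, 6, 5, 14/3)
obs 8: x=4 → posterior Dirichlet(6, 22/3, 6, 5, 17/3)
obs 9: x=0 → posterior Dirichlet(7, 22/3, 6, 5, 17/3)
obs 10: x=2 → posterior Dirichlet(7, 22/3, 7, 5, 17/3)
obs 11: x=3 → posterior Dirichlet(7, 22/3, 7, 6, 17/3)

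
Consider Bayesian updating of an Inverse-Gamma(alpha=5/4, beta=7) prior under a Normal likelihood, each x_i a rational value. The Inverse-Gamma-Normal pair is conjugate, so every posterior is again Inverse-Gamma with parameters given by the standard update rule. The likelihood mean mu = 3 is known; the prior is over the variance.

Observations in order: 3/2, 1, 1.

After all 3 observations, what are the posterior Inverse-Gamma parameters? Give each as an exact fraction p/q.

alpha=11/4, beta=97/8

obs 1: x=3/2 → posterior Inverse-Gamma(7/4, 65/8)
obs 2: x=1 → posterior Inverse-Gamma(9/4, 81/8)
obs 3: x=1 → posterior Inverse-Gamma(11/4, 97/8)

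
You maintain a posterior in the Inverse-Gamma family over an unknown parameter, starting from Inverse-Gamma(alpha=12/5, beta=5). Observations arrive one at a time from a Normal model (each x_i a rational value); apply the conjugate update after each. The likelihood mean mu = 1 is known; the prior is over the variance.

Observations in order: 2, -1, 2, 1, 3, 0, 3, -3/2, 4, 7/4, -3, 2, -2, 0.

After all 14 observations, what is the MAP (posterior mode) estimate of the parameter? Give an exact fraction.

obs 1: x=2 → posterior Inverse-Gamma(29/10, 11/2)
obs 2: x=-1 → posterior Inverse-Gamma(17/5, 15/2)
obs 3: x=2 → posterior Inverse-Gamma(39/10, 8)
obs 4: x=1 → posterior Inverse-Gamma(22/5, 8)
obs 5: x=3 → posterior Inverse-Gamma(49/10, 10)
obs 6: x=0 → posterior Inverse-Gamma(27/5, 21/2)
obs 7: x=3 → posterior Inverse-Gamma(59/10, 25/2)
obs 8: x=-3/2 → posterior Inverse-Gamma(32/5, 125/8)
obs 9: x=4 → posterior Inverse-Gamma(69/10, 161/8)
obs 10: x=7/4 → posterior Inverse-Gamma(37/5, 653/32)
obs 11: x=-3 → posterior Inverse-Gamma(79/10, 909/32)
obs 12: x=2 → posterior Inverse-Gamma(42/5, 925/32)
obs 13: x=-2 → posterior Inverse-Gamma(89/10, 1069/32)
obs 14: x=0 → posterior Inverse-Gamma(47/5, 1085/32)

5425/1664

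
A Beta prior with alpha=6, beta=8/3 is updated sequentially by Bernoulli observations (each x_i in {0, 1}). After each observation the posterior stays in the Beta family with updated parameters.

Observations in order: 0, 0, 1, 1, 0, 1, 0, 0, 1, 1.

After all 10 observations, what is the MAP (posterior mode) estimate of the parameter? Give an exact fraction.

obs 1: x=0 → posterior Beta(6, 11/3)
obs 2: x=0 → posterior Beta(6, 14/3)
obs 3: x=1 → posterior Beta(7, 14/3)
obs 4: x=1 → posterior Beta(8, 14/3)
obs 5: x=0 → posterior Beta(8, 17/3)
obs 6: x=1 → posterior Beta(9, 17/3)
obs 7: x=0 → posterior Beta(9, 20/3)
obs 8: x=0 → posterior Beta(9, 23/3)
obs 9: x=1 → posterior Beta(10, 23/3)
obs 10: x=1 → posterior Beta(11, 23/3)

3/5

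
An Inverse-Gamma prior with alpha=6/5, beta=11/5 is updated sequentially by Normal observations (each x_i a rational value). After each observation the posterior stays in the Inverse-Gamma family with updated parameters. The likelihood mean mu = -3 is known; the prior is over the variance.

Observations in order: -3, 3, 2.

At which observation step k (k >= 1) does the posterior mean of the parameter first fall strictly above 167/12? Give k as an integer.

obs 1: x=-3 → posterior Inverse-Gamma(17/10, 11/5)
obs 2: x=3 → posterior Inverse-Gamma(11/5, 101/5)
obs 3: x=2 → posterior Inverse-Gamma(27/10, 327/10)

k = 2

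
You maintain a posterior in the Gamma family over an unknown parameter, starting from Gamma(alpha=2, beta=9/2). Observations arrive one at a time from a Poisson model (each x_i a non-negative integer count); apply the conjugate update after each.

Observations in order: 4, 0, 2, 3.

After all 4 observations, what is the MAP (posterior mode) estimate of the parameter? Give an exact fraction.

20/17

obs 1: x=4 → posterior Gamma(6, 11/2)
obs 2: x=0 → posterior Gamma(6, 13/2)
obs 3: x=2 → posterior Gamma(8, 15/2)
obs 4: x=3 → posterior Gamma(11, 17/2)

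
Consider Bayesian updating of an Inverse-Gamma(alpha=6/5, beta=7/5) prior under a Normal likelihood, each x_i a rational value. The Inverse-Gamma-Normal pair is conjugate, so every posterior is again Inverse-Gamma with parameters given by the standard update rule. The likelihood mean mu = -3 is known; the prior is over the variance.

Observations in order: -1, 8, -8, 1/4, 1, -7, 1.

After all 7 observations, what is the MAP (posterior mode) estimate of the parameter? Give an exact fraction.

obs 1: x=-1 → posterior Inverse-Gamma(17/10, 17/5)
obs 2: x=8 → posterior Inverse-Gamma(11/5, 639/10)
obs 3: x=-8 → posterior Inverse-Gamma(27/10, 382/5)
obs 4: x=1/4 → posterior Inverse-Gamma(16/5, 13069/160)
obs 5: x=1 → posterior Inverse-Gamma(37/10, 14349/160)
obs 6: x=-7 → posterior Inverse-Gamma(21/5, 15629/160)
obs 7: x=1 → posterior Inverse-Gamma(47/10, 16909/160)

16909/912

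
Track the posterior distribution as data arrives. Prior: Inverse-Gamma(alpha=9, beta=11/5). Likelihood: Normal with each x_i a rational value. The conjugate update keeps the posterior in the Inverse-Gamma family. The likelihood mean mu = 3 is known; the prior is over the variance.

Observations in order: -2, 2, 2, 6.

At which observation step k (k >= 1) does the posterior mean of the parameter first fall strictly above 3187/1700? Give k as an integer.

obs 1: x=-2 → posterior Inverse-Gamma(19/2, 147/10)
obs 2: x=2 → posterior Inverse-Gamma(10, 76/5)
obs 3: x=2 → posterior Inverse-Gamma(21/2, 157/10)
obs 4: x=6 → posterior Inverse-Gamma(11, 101/5)

k = 4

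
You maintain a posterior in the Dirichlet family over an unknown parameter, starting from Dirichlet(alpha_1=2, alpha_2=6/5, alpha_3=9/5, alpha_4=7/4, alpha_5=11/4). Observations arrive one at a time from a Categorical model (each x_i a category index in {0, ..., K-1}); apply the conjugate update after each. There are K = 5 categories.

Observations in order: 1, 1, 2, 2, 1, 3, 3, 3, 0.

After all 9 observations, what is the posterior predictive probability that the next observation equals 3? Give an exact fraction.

19/74

obs 1: x=1 → posterior Dirichlet(2, 11/5, 9/5, 7/4, 11/4)
obs 2: x=1 → posterior Dirichlet(2, 16/5, 9/5, 7/4, 11/4)
obs 3: x=2 → posterior Dirichlet(2, 16/5, 14/5, 7/4, 11/4)
obs 4: x=2 → posterior Dirichlet(2, 16/5, 19/5, 7/4, 11/4)
obs 5: x=1 → posterior Dirichlet(2, 21/5, 19/5, 7/4, 11/4)
obs 6: x=3 → posterior Dirichlet(2, 21/5, 19/5, 11/4, 11/4)
obs 7: x=3 → posterior Dirichlet(2, 21/5, 19/5, 15/4, 11/4)
obs 8: x=3 → posterior Dirichlet(2, 21/5, 19/5, 19/4, 11/4)
obs 9: x=0 → posterior Dirichlet(3, 21/5, 19/5, 19/4, 11/4)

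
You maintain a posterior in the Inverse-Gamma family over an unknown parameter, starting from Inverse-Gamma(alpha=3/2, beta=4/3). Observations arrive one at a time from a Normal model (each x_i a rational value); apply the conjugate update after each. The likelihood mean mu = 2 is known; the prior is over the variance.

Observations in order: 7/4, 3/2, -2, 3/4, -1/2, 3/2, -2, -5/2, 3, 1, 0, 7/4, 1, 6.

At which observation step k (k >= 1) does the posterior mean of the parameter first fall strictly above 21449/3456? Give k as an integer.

obs 1: x=7/4 → posterior Inverse-Gamma(2, 131/96)
obs 2: x=3/2 → posterior Inverse-Gamma(5/2, 143/96)
obs 3: x=-2 → posterior Inverse-Gamma(3, 911/96)
obs 4: x=3/4 → posterior Inverse-Gamma(7/2, 493/48)
obs 5: x=-1/2 → posterior Inverse-Gamma(4, 643/48)
obs 6: x=3/2 → posterior Inverse-Gamma(9/2, 649/48)
obs 7: x=-2 → posterior Inverse-Gamma(5, 1033/48)
obs 8: x=-5/2 → posterior Inverse-Gamma(11/2, 1519/48)
obs 9: x=3 → posterior Inverse-Gamma(6, 1543/48)
obs 10: x=1 → posterior Inverse-Gamma(13/2, 1567/48)
obs 11: x=0 → posterior Inverse-Gamma(7, 1663/48)
obs 12: x=7/4 → posterior Inverse-Gamma(15/2, 3329/96)
obs 13: x=1 → posterior Inverse-Gamma(8, 3377/96)
obs 14: x=6 → posterior Inverse-Gamma(17/2, 4145/96)

k = 8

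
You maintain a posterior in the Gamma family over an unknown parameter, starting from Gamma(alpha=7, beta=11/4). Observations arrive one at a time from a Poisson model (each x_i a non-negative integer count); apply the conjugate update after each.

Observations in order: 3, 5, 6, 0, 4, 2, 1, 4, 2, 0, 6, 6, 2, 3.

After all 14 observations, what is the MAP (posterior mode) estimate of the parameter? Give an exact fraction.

200/67

obs 1: x=3 → posterior Gamma(10, 15/4)
obs 2: x=5 → posterior Gamma(15, 19/4)
obs 3: x=6 → posterior Gamma(21, 23/4)
obs 4: x=0 → posterior Gamma(21, 27/4)
obs 5: x=4 → posterior Gamma(25, 31/4)
obs 6: x=2 → posterior Gamma(27, 35/4)
obs 7: x=1 → posterior Gamma(28, 39/4)
obs 8: x=4 → posterior Gamma(32, 43/4)
obs 9: x=2 → posterior Gamma(34, 47/4)
obs 10: x=0 → posterior Gamma(34, 51/4)
obs 11: x=6 → posterior Gamma(40, 55/4)
obs 12: x=6 → posterior Gamma(46, 59/4)
obs 13: x=2 → posterior Gamma(48, 63/4)
obs 14: x=3 → posterior Gamma(51, 67/4)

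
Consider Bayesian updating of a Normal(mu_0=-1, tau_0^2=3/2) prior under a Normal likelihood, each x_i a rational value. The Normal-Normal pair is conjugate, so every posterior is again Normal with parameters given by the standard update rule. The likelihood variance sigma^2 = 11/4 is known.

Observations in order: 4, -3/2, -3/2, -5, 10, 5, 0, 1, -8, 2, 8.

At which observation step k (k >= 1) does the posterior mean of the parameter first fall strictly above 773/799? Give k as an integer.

obs 1: x=4 → posterior Normal(13/17, 33/34)
obs 2: x=-3/2 → posterior Normal(4/23, 33/46)
obs 3: x=-3/2 → posterior Normal(-5/29, 33/58)
obs 4: x=-5 → posterior Normal(-1, 33/70)
obs 5: x=10 → posterior Normal(25/41, 33/82)
obs 6: x=5 → posterior Normal(55/47, 33/94)
obs 7: x=0 → posterior Normal(55/53, 33/106)
obs 8: x=1 → posterior Normal(61/59, 33/118)
obs 9: x=-8 → posterior Normal(1/5, 33/130)
obs 10: x=2 → posterior Normal(25/71, 33/142)
obs 11: x=8 → posterior Normal(73/77, 3/14)

k = 6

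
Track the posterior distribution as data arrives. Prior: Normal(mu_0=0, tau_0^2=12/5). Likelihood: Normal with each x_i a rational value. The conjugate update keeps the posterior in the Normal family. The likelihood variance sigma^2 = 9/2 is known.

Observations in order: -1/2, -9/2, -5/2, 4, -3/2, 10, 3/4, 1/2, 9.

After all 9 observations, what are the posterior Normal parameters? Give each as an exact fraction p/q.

obs 1: x=-1/2 → posterior Normal(-4/23, 36/23)
obs 2: x=-9/2 → posterior Normal(-40/31, 36/31)
obs 3: x=-5/2 → posterior Normal(-20/13, 12/13)
obs 4: x=4 → posterior Normal(-28/47, 36/47)
obs 5: x=-3/2 → posterior Normal(-8/11, 36/55)
obs 6: x=10 → posterior Normal(40/63, 4/7)
obs 7: x=3/4 → posterior Normal(46/71, 36/71)
obs 8: x=1/2 → posterior Normal(50/79, 36/79)
obs 9: x=9 → posterior Normal(122/87, 12/29)

mu_0=122/87, tau_0^2=12/29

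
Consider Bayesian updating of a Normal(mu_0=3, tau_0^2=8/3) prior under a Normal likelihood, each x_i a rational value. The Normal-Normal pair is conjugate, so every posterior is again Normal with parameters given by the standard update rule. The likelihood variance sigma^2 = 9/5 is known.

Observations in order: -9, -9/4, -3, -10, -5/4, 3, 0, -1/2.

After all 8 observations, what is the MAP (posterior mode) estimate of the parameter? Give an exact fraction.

-839/347

obs 1: x=-9 → posterior Normal(-279/67, 72/67)
obs 2: x=-9/4 → posterior Normal(-369/107, 72/107)
obs 3: x=-3 → posterior Normal(-163/49, 24/49)
obs 4: x=-10 → posterior Normal(-889/187, 72/187)
obs 5: x=-5/4 → posterior Normal(-939/227, 72/227)
obs 6: x=3 → posterior Normal(-273/89, 24/89)
obs 7: x=0 → posterior Normal(-819/307, 72/307)
obs 8: x=-1/2 → posterior Normal(-839/347, 72/347)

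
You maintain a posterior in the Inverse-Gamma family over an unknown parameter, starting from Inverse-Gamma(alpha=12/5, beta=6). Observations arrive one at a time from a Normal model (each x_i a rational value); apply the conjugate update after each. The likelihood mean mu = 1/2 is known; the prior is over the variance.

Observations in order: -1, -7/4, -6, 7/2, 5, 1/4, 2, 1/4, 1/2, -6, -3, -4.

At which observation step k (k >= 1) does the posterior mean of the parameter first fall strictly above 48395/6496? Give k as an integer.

obs 1: x=-1 → posterior Inverse-Gamma(29/10, 57/8)
obs 2: x=-7/4 → posterior Inverse-Gamma(17/5, 309/32)
obs 3: x=-6 → posterior Inverse-Gamma(39/10, 985/32)
obs 4: x=7/2 → posterior Inverse-Gamma(22/5, 1129/32)
obs 5: x=5 → posterior Inverse-Gamma(49/10, 1453/32)
obs 6: x=1/4 → posterior Inverse-Gamma(27/5, 727/16)
obs 7: x=2 → posterior Inverse-Gamma(59/10, 745/16)
obs 8: x=1/4 → posterior Inverse-Gamma(32/5, 1491/32)
obs 9: x=1/2 → posterior Inverse-Gamma(69/10, 1491/32)
obs 10: x=-6 → posterior Inverse-Gamma(37/5, 2167/32)
obs 11: x=-3 → posterior Inverse-Gamma(79/10, 2363/32)
obs 12: x=-4 → posterior Inverse-Gamma(42/5, 2687/32)

k = 3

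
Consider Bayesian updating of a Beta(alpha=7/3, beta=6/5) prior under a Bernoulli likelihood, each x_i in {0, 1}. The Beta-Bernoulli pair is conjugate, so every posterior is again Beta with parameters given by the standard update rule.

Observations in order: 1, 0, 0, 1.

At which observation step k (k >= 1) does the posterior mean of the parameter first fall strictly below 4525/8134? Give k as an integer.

obs 1: x=1 → posterior Beta(10/3, 6/5)
obs 2: x=0 → posterior Beta(10/3, 11/5)
obs 3: x=0 → posterior Beta(10/3, 16/5)
obs 4: x=1 → posterior Beta(13/3, 16/5)

k = 3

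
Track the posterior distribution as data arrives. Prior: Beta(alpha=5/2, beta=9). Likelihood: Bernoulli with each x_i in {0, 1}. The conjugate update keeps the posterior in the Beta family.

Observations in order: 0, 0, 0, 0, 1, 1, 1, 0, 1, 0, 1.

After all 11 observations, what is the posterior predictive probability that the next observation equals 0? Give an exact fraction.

2/3

obs 1: x=0 → posterior Beta(5/2, 10)
obs 2: x=0 → posterior Beta(5/2, 11)
obs 3: x=0 → posterior Beta(5/2, 12)
obs 4: x=0 → posterior Beta(5/2, 13)
obs 5: x=1 → posterior Beta(7/2, 13)
obs 6: x=1 → posterior Beta(9/2, 13)
obs 7: x=1 → posterior Beta(11/2, 13)
obs 8: x=0 → posterior Beta(11/2, 14)
obs 9: x=1 → posterior Beta(13/2, 14)
obs 10: x=0 → posterior Beta(13/2, 15)
obs 11: x=1 → posterior Beta(15/2, 15)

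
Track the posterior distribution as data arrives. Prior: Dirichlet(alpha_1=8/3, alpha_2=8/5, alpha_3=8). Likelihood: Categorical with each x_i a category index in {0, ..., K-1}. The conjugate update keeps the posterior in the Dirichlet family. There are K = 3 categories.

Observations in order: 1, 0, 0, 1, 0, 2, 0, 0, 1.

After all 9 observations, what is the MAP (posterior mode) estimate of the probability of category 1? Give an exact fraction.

obs 1: x=1 → posterior Dirichlet(8/3, 13/5, 8)
obs 2: x=0 → posterior Dirichlet(11/3, 13/5, 8)
obs 3: x=0 → posterior Dirichlet(14/3, 13/5, 8)
obs 4: x=1 → posterior Dirichlet(14/3, 18/5, 8)
obs 5: x=0 → posterior Dirichlet(17/3, 18/5, 8)
obs 6: x=2 → posterior Dirichlet(17/3, 18/5, 9)
obs 7: x=0 → posterior Dirichlet(20/3, 18/5, 9)
obs 8: x=0 → posterior Dirichlet(23/3, 18/5, 9)
obs 9: x=1 → posterior Dirichlet(23/3, 23/5, 9)

27/137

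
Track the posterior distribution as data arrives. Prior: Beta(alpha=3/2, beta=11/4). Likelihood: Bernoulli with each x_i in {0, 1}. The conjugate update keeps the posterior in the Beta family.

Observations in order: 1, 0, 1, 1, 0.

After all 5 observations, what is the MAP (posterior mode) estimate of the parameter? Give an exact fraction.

obs 1: x=1 → posterior Beta(5/2, 11/4)
obs 2: x=0 → posterior Beta(5/2, 15/4)
obs 3: x=1 → posterior Beta(7/2, 15/4)
obs 4: x=1 → posterior Beta(9/2, 15/4)
obs 5: x=0 → posterior Beta(9/2, 19/4)

14/29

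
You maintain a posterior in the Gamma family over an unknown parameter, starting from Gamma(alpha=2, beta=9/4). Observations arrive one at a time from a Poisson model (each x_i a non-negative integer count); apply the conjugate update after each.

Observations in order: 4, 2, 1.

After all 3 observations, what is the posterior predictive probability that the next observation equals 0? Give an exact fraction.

794280046581/3814697265625

obs 1: x=4 → posterior Gamma(6, 13/4)
obs 2: x=2 → posterior Gamma(8, 17/4)
obs 3: x=1 → posterior Gamma(9, 21/4)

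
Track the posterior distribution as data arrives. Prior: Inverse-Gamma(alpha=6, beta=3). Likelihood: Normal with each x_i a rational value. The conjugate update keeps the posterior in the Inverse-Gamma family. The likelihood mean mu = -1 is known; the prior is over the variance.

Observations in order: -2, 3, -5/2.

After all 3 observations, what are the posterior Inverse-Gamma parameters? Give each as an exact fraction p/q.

alpha=15/2, beta=101/8

obs 1: x=-2 → posterior Inverse-Gamma(13/2, 7/2)
obs 2: x=3 → posterior Inverse-Gamma(7, 23/2)
obs 3: x=-5/2 → posterior Inverse-Gamma(15/2, 101/8)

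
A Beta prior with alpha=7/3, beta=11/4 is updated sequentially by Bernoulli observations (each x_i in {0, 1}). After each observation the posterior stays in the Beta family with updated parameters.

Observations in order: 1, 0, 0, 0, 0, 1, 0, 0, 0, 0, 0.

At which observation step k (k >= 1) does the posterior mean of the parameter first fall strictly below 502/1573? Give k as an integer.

obs 1: x=1 → posterior Beta(10/3, 11/4)
obs 2: x=0 → posterior Beta(10/3, 15/4)
obs 3: x=0 → posterior Beta(10/3, 19/4)
obs 4: x=0 → posterior Beta(10/3, 23/4)
obs 5: x=0 → posterior Beta(10/3, 27/4)
obs 6: x=1 → posterior Beta(13/3, 27/4)
obs 7: x=0 → posterior Beta(13/3, 31/4)
obs 8: x=0 → posterior Beta(13/3, 35/4)
obs 9: x=0 → posterior Beta(13/3, 39/4)
obs 10: x=0 → posterior Beta(13/3, 43/4)
obs 11: x=0 → posterior Beta(13/3, 47/4)

k = 9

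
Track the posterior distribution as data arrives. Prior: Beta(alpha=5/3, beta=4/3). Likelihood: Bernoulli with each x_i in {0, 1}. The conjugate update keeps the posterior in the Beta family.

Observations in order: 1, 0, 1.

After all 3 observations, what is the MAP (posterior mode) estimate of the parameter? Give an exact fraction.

obs 1: x=1 → posterior Beta(8/3, 4/3)
obs 2: x=0 → posterior Beta(8/3, 7/3)
obs 3: x=1 → posterior Beta(11/3, 7/3)

2/3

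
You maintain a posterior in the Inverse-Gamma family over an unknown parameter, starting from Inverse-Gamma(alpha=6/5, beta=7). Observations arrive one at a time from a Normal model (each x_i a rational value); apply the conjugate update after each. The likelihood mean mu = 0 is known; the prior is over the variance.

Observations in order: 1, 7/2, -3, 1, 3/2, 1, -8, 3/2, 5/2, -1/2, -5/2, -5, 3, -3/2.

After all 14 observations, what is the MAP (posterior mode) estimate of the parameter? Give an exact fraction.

obs 1: x=1 → posterior Inverse-Gamma(17/10, 15/2)
obs 2: x=7/2 → posterior Inverse-Gamma(11/5, 109/8)
obs 3: x=-3 → posterior Inverse-Gamma(27/10, 145/8)
obs 4: x=1 → posterior Inverse-Gamma(16/5, 149/8)
obs 5: x=3/2 → posterior Inverse-Gamma(37/10, 79/4)
obs 6: x=1 → posterior Inverse-Gamma(21/5, 81/4)
obs 7: x=-8 → posterior Inverse-Gamma(47/10, 209/4)
obs 8: x=3/2 → posterior Inverse-Gamma(26/5, 427/8)
obs 9: x=5/2 → posterior Inverse-Gamma(57/10, 113/2)
obs 10: x=-1/2 → posterior Inverse-Gamma(31/5, 453/8)
obs 11: x=-5/2 → posterior Inverse-Gamma(67/10, 239/4)
obs 12: x=-5 → posterior Inverse-Gamma(36/5, 289/4)
obs 13: x=3 → posterior Inverse-Gamma(77/10, 307/4)
obs 14: x=-3/2 → posterior Inverse-Gamma(41/5, 623/8)

3115/368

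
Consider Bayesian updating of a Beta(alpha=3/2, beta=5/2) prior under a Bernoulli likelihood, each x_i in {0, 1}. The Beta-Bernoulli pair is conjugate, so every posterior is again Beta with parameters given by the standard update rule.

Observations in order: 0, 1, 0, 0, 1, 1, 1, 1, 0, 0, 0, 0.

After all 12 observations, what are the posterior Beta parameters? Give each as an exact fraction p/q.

obs 1: x=0 → posterior Beta(3/2, 7/2)
obs 2: x=1 → posterior Beta(5/2, 7/2)
obs 3: x=0 → posterior Beta(5/2, 9/2)
obs 4: x=0 → posterior Beta(5/2, 11/2)
obs 5: x=1 → posterior Beta(7/2, 11/2)
obs 6: x=1 → posterior Beta(9/2, 11/2)
obs 7: x=1 → posterior Beta(11/2, 11/2)
obs 8: x=1 → posterior Beta(13/2, 11/2)
obs 9: x=0 → posterior Beta(13/2, 13/2)
obs 10: x=0 → posterior Beta(13/2, 15/2)
obs 11: x=0 → posterior Beta(13/2, 17/2)
obs 12: x=0 → posterior Beta(13/2, 19/2)

alpha=13/2, beta=19/2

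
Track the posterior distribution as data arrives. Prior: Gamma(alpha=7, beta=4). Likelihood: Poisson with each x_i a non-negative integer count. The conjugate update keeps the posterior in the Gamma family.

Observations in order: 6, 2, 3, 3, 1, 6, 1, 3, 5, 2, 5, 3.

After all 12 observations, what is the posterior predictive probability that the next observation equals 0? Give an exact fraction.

obs 1: x=6 → posterior Gamma(13, 5)
obs 2: x=2 → posterior Gamma(15, 6)
obs 3: x=3 → posterior Gamma(18, 7)
obs 4: x=3 → posterior Gamma(21, 8)
obs 5: x=1 → posterior Gamma(22, 9)
obs 6: x=6 → posterior Gamma(28, 10)
obs 7: x=1 → posterior Gamma(29, 11)
obs 8: x=3 → posterior Gamma(32, 12)
obs 9: x=5 → posterior Gamma(37, 13)
obs 10: x=2 → posterior Gamma(39, 14)
obs 11: x=5 → posterior Gamma(44, 15)
obs 12: x=3 → posterior Gamma(47, 16)

392318858461667547739736838950479151006397215279002157056/6777964732779730995471356071936289402038303854098687372273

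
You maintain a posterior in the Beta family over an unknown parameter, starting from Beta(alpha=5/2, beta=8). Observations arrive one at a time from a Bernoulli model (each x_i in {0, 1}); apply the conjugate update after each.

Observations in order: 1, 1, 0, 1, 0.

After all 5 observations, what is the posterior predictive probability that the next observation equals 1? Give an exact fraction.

11/31

obs 1: x=1 → posterior Beta(7/2, 8)
obs 2: x=1 → posterior Beta(9/2, 8)
obs 3: x=0 → posterior Beta(9/2, 9)
obs 4: x=1 → posterior Beta(11/2, 9)
obs 5: x=0 → posterior Beta(11/2, 10)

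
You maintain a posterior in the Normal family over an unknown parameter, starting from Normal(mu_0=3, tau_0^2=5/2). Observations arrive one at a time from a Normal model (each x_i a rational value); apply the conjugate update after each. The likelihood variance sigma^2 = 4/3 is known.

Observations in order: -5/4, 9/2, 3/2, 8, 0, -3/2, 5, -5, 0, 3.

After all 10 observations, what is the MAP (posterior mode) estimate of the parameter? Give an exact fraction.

951/632

obs 1: x=-5/4 → posterior Normal(21/92, 20/23)
obs 2: x=9/2 → posterior Normal(291/152, 10/19)
obs 3: x=3/2 → posterior Normal(381/212, 20/53)
obs 4: x=8 → posterior Normal(861/272, 5/17)
obs 5: x=0 → posterior Normal(861/332, 20/83)
obs 6: x=-3/2 → posterior Normal(771/392, 10/49)
obs 7: x=5 → posterior Normal(1071/452, 20/113)
obs 8: x=-5 → posterior Normal(771/512, 5/32)
obs 9: x=0 → posterior Normal(771/572, 20/143)
obs 10: x=3 → posterior Normal(951/632, 10/79)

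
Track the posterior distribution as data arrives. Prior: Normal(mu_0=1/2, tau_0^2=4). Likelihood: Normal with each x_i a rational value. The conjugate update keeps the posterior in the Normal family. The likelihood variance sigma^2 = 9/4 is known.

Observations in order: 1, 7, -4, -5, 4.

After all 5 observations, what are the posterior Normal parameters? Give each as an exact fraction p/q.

mu_0=105/178, tau_0^2=36/89

obs 1: x=1 → posterior Normal(41/50, 36/25)
obs 2: x=7 → posterior Normal(265/82, 36/41)
obs 3: x=-4 → posterior Normal(137/114, 12/19)
obs 4: x=-5 → posterior Normal(-23/146, 36/73)
obs 5: x=4 → posterior Normal(105/178, 36/89)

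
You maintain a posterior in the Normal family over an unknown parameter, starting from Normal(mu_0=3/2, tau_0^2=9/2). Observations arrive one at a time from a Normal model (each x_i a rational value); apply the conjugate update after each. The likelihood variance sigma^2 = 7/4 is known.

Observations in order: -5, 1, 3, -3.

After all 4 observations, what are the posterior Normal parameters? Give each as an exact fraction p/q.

mu_0=-123/158, tau_0^2=63/158

obs 1: x=-5 → posterior Normal(-159/50, 63/50)
obs 2: x=1 → posterior Normal(-123/86, 63/86)
obs 3: x=3 → posterior Normal(-15/122, 63/122)
obs 4: x=-3 → posterior Normal(-123/158, 63/158)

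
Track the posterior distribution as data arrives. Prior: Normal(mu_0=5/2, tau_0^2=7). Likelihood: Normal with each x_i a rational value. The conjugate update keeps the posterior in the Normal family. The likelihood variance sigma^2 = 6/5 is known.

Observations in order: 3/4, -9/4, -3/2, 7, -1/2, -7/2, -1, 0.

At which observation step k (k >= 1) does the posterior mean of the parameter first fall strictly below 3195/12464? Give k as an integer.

obs 1: x=3/4 → posterior Normal(165/164, 42/41)
obs 2: x=-9/4 → posterior Normal(-75/152, 21/38)
obs 3: x=-3/2 → posterior Normal(-30/37, 14/37)
obs 4: x=7 → posterior Normal(155/146, 21/73)
obs 5: x=-1/2 → posterior Normal(275/362, 42/181)
obs 6: x=-7/2 → posterior Normal(5/72, 7/36)
obs 7: x=-1 → posterior Normal(-20/251, 42/251)
obs 8: x=0 → posterior Normal(-10/143, 21/143)

k = 2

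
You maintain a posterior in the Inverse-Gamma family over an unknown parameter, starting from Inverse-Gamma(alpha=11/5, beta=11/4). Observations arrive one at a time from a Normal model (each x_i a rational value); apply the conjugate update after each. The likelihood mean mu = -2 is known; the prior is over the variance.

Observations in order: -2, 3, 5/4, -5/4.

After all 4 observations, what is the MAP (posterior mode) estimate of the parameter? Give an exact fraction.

obs 1: x=-2 → posterior Inverse-Gamma(27/10, 11/4)
obs 2: x=3 → posterior Inverse-Gamma(16/5, 61/4)
obs 3: x=5/4 → posterior Inverse-Gamma(37/10, 657/32)
obs 4: x=-5/4 → posterior Inverse-Gamma(21/5, 333/16)

1665/416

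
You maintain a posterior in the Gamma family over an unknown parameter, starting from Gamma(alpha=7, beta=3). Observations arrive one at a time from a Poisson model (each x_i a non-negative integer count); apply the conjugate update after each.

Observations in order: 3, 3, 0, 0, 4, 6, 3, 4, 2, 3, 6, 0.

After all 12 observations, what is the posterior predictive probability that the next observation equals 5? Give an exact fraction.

2026409291864902244239732544883736409246921539306640625/24519928653854221733733552434404946937899825954937634816

obs 1: x=3 → posterior Gamma(10, 4)
obs 2: x=3 → posterior Gamma(13, 5)
obs 3: x=0 → posterior Gamma(13, 6)
obs 4: x=0 → posterior Gamma(13, 7)
obs 5: x=4 → posterior Gamma(17, 8)
obs 6: x=6 → posterior Gamma(23, 9)
obs 7: x=3 → posterior Gamma(26, 10)
obs 8: x=4 → posterior Gamma(30, 11)
obs 9: x=2 → posterior Gamma(32, 12)
obs 10: x=3 → posterior Gamma(35, 13)
obs 11: x=6 → posterior Gamma(41, 14)
obs 12: x=0 → posterior Gamma(41, 15)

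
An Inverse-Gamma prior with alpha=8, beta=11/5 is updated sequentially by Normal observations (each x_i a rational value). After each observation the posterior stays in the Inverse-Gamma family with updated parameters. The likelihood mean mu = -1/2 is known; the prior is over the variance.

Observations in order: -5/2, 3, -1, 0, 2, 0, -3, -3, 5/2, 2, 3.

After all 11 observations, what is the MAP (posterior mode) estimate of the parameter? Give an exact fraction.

obs 1: x=-5/2 → posterior Inverse-Gamma(17/2, 21/5)
obs 2: x=3 → posterior Inverse-Gamma(9, 413/40)
obs 3: x=-1 → posterior Inverse-Gamma(19/2, 209/20)
obs 4: x=0 → posterior Inverse-Gamma(10, 423/40)
obs 5: x=2 → posterior Inverse-Gamma(21/2, 137/10)
obs 6: x=0 → posterior Inverse-Gamma(11, 553/40)
obs 7: x=-3 → posterior Inverse-Gamma(23/2, 339/20)
obs 8: x=-3 → posterior Inverse-Gamma(12, 803/40)
obs 9: x=5/2 → posterior Inverse-Gamma(25/2, 983/40)
obs 10: x=2 → posterior Inverse-Gamma(13, 277/10)
obs 11: x=3 → posterior Inverse-Gamma(27/2, 1353/40)

1353/580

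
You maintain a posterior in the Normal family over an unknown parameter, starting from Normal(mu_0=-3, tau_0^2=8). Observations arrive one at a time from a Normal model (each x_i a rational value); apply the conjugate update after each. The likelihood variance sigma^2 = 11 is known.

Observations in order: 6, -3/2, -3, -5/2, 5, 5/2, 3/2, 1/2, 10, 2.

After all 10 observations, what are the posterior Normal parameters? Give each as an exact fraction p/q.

mu_0=131/91, tau_0^2=88/91

obs 1: x=6 → posterior Normal(15/19, 88/19)
obs 2: x=-3/2 → posterior Normal(1/9, 88/27)
obs 3: x=-3 → posterior Normal(-3/5, 88/35)
obs 4: x=-5/2 → posterior Normal(-41/43, 88/43)
obs 5: x=5 → posterior Normal(-1/51, 88/51)
obs 6: x=5/2 → posterior Normal(19/59, 88/59)
obs 7: x=3/2 → posterior Normal(31/67, 88/67)
obs 8: x=1/2 → posterior Normal(7/15, 88/75)
obs 9: x=10 → posterior Normal(115/83, 88/83)
obs 10: x=2 → posterior Normal(131/91, 88/91)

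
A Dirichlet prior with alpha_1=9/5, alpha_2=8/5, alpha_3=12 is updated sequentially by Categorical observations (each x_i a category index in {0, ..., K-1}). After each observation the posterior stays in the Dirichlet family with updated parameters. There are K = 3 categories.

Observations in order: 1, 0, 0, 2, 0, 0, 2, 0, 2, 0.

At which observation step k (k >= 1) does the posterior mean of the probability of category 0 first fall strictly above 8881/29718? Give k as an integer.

obs 1: x=1 → posterior Dirichlet(9/5, 13/5, 12)
obs 2: x=0 → posterior Dirichlet(14/5, 13/5, 12)
obs 3: x=0 → posterior Dirichlet(19/5, 13/5, 12)
obs 4: x=2 → posterior Dirichlet(19/5, 13/5, 13)
obs 5: x=0 → posterior Dirichlet(24/5, 13/5, 13)
obs 6: x=0 → posterior Dirichlet(29/5, 13/5, 13)
obs 7: x=2 → posterior Dirichlet(29/5, 13/5, 14)
obs 8: x=0 → posterior Dirichlet(34/5, 13/5, 14)
obs 9: x=2 → posterior Dirichlet(34/5, 13/5, 15)
obs 10: x=0 → posterior Dirichlet(39/5, 13/5, 15)

k = 10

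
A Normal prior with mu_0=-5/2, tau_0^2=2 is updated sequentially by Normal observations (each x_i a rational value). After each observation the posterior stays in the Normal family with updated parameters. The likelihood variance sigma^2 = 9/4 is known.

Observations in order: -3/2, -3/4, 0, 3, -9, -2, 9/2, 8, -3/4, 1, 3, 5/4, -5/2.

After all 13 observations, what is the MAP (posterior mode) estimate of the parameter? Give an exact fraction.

23/226

obs 1: x=-3/2 → posterior Normal(-69/34, 18/17)
obs 2: x=-3/4 → posterior Normal(-81/50, 18/25)
obs 3: x=0 → posterior Normal(-27/22, 6/11)
obs 4: x=3 → posterior Normal(-33/82, 18/41)
obs 5: x=-9 → posterior Normal(-177/98, 18/49)
obs 6: x=-2 → posterior Normal(-11/6, 6/19)
obs 7: x=9/2 → posterior Normal(-137/130, 18/65)
obs 8: x=8 → posterior Normal(-9/146, 18/73)
obs 9: x=-3/4 → posterior Normal(-7/54, 2/9)
obs 10: x=1 → posterior Normal(-5/178, 18/89)
obs 11: x=3 → posterior Normal(43/194, 18/97)
obs 12: x=5/4 → posterior Normal(3/10, 6/35)
obs 13: x=-5/2 → posterior Normal(23/226, 18/113)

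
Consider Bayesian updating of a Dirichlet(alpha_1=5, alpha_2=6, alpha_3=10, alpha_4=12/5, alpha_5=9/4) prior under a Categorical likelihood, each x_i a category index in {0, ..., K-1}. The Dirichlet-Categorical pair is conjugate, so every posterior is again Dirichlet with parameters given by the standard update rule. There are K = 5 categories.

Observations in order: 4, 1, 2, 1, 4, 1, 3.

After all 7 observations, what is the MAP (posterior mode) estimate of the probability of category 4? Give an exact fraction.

obs 1: x=4 → posterior Dirichlet(5, 6, 10, 12/5, 13/4)
obs 2: x=1 → posterior Dirichlet(5, 7, 10, 12/5, 13/4)
obs 3: x=2 → posterior Dirichlet(5, 7, 11, 12/5, 13/4)
obs 4: x=1 → posterior Dirichlet(5, 8, 11, 12/5, 13/4)
obs 5: x=4 → posterior Dirichlet(5, 8, 11, 12/5, 17/4)
obs 6: x=1 → posterior Dirichlet(5, 9, 11, 12/5, 17/4)
obs 7: x=3 → posterior Dirichlet(5, 9, 11, 17/5, 17/4)

65/553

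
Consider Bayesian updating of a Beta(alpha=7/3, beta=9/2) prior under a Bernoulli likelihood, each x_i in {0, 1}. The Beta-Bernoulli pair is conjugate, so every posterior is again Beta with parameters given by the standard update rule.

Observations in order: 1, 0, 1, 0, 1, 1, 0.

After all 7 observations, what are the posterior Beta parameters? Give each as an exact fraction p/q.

obs 1: x=1 → posterior Beta(10/3, 9/2)
obs 2: x=0 → posterior Beta(10/3, 11/2)
obs 3: x=1 → posterior Beta(13/3, 11/2)
obs 4: x=0 → posterior Beta(13/3, 13/2)
obs 5: x=1 → posterior Beta(16/3, 13/2)
obs 6: x=1 → posterior Beta(19/3, 13/2)
obs 7: x=0 → posterior Beta(19/3, 15/2)

alpha=19/3, beta=15/2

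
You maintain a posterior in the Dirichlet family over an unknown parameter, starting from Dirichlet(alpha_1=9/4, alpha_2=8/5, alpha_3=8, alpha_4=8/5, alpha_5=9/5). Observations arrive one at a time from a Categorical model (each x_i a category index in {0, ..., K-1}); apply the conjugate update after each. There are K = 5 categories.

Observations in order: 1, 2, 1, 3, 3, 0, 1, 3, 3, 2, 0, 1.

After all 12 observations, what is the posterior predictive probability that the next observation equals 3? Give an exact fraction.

obs 1: x=1 → posterior Dirichlet(9/4, 13/5, 8, 8/5, 9/5)
obs 2: x=2 → posterior Dirichlet(9/4, 13/5, 9, 8/5, 9/5)
obs 3: x=1 → posterior Dirichlet(9/4, 18/5, 9, 8/5, 9/5)
obs 4: x=3 → posterior Dirichlet(9/4, 18/5, 9, 13/5, 9/5)
obs 5: x=3 → posterior Dirichlet(9/4, 18/5, 9, 18/5, 9/5)
obs 6: x=0 → posterior Dirichlet(13/4, 18/5, 9, 18/5, 9/5)
obs 7: x=1 → posterior Dirichlet(13/4, 23/5, 9, 18/5, 9/5)
obs 8: x=3 → posterior Dirichlet(13/4, 23/5, 9, 23/5, 9/5)
obs 9: x=3 → posterior Dirichlet(13/4, 23/5, 9, 28/5, 9/5)
obs 10: x=2 → posterior Dirichlet(13/4, 23/5, 10, 28/5, 9/5)
obs 11: x=0 → posterior Dirichlet(17/4, 23/5, 10, 28/5, 9/5)
obs 12: x=1 → posterior Dirichlet(17/4, 28/5, 10, 28/5, 9/5)

112/545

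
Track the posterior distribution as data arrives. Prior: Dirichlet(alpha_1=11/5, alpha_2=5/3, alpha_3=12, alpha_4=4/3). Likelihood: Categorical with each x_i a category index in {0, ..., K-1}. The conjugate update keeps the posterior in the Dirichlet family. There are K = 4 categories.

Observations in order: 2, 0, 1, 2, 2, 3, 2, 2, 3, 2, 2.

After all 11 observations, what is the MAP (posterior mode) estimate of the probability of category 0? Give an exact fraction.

obs 1: x=2 → posterior Dirichlet(11/5, 5/3, 13, 4/3)
obs 2: x=0 → posterior Dirichlet(16/5, 5/3, 13, 4/3)
obs 3: x=1 → posterior Dirichlet(16/5, 8/3, 13, 4/3)
obs 4: x=2 → posterior Dirichlet(16/5, 8/3, 14, 4/3)
obs 5: x=2 → posterior Dirichlet(16/5, 8/3, 15, 4/3)
obs 6: x=3 → posterior Dirichlet(16/5, 8/3, 15, 7/3)
obs 7: x=2 → posterior Dirichlet(16/5, 8/3, 16, 7/3)
obs 8: x=2 → posterior Dirichlet(16/5, 8/3, 17, 7/3)
obs 9: x=3 → posterior Dirichlet(16/5, 8/3, 17, 10/3)
obs 10: x=2 → posterior Dirichlet(16/5, 8/3, 18, 10/3)
obs 11: x=2 → posterior Dirichlet(16/5, 8/3, 19, 10/3)

1/11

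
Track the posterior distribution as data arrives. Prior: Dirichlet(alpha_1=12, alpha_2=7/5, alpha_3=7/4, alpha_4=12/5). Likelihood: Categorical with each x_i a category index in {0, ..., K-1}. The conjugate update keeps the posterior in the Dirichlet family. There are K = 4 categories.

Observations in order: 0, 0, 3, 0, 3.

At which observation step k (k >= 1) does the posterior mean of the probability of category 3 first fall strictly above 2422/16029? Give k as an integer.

obs 1: x=0 → posterior Dirichlet(13, 7/5, 7/4, 12/5)
obs 2: x=0 → posterior Dirichlet(14, 7/5, 7/4, 12/5)
obs 3: x=3 → posterior Dirichlet(14, 7/5, 7/4, 17/5)
obs 4: x=0 → posterior Dirichlet(15, 7/5, 7/4, 17/5)
obs 5: x=3 → posterior Dirichlet(15, 7/5, 7/4, 22/5)

k = 3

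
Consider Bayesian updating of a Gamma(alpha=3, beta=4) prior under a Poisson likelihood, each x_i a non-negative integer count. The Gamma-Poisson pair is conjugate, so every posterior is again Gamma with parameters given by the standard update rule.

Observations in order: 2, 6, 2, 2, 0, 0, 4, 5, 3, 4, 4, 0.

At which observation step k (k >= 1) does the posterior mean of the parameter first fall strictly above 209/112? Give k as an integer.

obs 1: x=2 → posterior Gamma(5, 5)
obs 2: x=6 → posterior Gamma(11, 6)
obs 3: x=2 → posterior Gamma(13, 7)
obs 4: x=2 → posterior Gamma(15, 8)
obs 5: x=0 → posterior Gamma(15, 9)
obs 6: x=0 → posterior Gamma(15, 10)
obs 7: x=4 → posterior Gamma(19, 11)
obs 8: x=5 → posterior Gamma(24, 12)
obs 9: x=3 → posterior Gamma(27, 13)
obs 10: x=4 → posterior Gamma(31, 14)
obs 11: x=4 → posterior Gamma(35, 15)
obs 12: x=0 → posterior Gamma(35, 16)

k = 4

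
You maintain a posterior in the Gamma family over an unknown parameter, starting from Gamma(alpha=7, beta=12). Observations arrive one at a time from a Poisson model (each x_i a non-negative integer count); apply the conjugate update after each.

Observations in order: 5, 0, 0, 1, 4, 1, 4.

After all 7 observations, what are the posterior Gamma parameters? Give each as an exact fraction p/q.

obs 1: x=5 → posterior Gamma(12, 13)
obs 2: x=0 → posterior Gamma(12, 14)
obs 3: x=0 → posterior Gamma(12, 15)
obs 4: x=1 → posterior Gamma(13, 16)
obs 5: x=4 → posterior Gamma(17, 17)
obs 6: x=1 → posterior Gamma(18, 18)
obs 7: x=4 → posterior Gamma(22, 19)

alpha=22, beta=19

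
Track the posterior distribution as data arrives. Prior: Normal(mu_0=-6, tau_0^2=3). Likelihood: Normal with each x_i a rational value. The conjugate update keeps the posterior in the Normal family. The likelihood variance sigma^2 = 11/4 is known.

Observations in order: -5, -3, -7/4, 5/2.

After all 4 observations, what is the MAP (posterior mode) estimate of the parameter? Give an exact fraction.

-153/59

obs 1: x=-5 → posterior Normal(-126/23, 33/23)
obs 2: x=-3 → posterior Normal(-162/35, 33/35)
obs 3: x=-7/4 → posterior Normal(-183/47, 33/47)
obs 4: x=5/2 → posterior Normal(-153/59, 33/59)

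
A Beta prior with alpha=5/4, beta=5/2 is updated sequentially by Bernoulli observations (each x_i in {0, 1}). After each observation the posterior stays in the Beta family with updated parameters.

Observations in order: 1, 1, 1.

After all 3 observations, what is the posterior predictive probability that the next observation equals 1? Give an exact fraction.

17/27

obs 1: x=1 → posterior Beta(9/4, 5/2)
obs 2: x=1 → posterior Beta(13/4, 5/2)
obs 3: x=1 → posterior Beta(17/4, 5/2)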